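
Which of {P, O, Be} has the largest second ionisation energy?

The second ionization energy removes an electron from the +1 ion. For each element: P⁺ still has 4 valence electrons; O⁺ still has 5 valence electrons; Be⁺ still has 1 valence electron.
All are still removing valence electrons, so compare the +1 ions as you would atoms: IE_2 generally rises across a period (higher Z_eff) and falls down a group (larger shell), subject to the usual subshell exceptions.
Valence configurations: P⁺ [Ne]3s²3p², O⁺ [He]2s²2p³, Be⁺ [He]2s¹.
Approximate IE_2 values (kJ/mol): P 1907, O 3388, Be 1757.
So the second ionization energies run Be < P < O.

O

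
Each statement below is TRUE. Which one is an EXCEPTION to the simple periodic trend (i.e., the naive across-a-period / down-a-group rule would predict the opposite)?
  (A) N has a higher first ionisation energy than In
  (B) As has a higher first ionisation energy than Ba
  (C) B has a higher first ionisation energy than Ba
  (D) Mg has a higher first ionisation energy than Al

The general trend: first ionisation energy increases across a period and decreases down a group.
(A) N (period 2, group 15) vs In (period 5, group 13): the stated order agrees with the simple trend.
(B) As (period 4, group 15) vs Ba (period 6, group 2): the stated order agrees with the simple trend.
(C) B (period 2, group 13) vs Ba (period 6, group 2): the stated order agrees with the simple trend.
(D) Mg (period 3, group 2) vs Al (period 3, group 13): the stated order contradicts the simple trend.
The exception is (D): Al's single 3p electron is easier to remove than one from Mg's filled 3s².

(D)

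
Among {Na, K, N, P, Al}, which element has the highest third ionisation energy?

Na

IE_3 is the cost of taking one more electron from the +2 cation: Na²⁺ is already 1 electron into the core; K²⁺ is already 1 electron into the core; N²⁺ still has 3 valence electrons; P²⁺ still has 3 valence electrons; Al²⁺ still has 1 valence electron.
Usually core removal costs more than valence removal, but here the competition is close: a tightly held n=2 valence electron can cost more to remove than an n=3 core electron, so the actual values have to decide it.
Valence configurations: N²⁺ [He]2s²2p¹, P²⁺ [Ne]3s²3p¹, Al²⁺ [Ne]3s¹.
Approximate IE_3 values (kJ/mol): Na 6910, K 4420, N 4578, P 2914, Al 2745.
Hence IE_3: Al < P < K < N < Na.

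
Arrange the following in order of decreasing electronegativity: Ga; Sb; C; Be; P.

C > P > Sb > Ga > Be

Be is in period 2, group 2; C is in period 2, group 14; P is in period 3, group 15; Ga is in period 4, group 13; Sb is in period 5, group 15.
Electronegativity increases across a period and decreases down a group, tracking effective nuclear charge and atomic size.
These span different periods and groups, so the two trends combine.
Ga > Be: period and group pull opposite ways; the across-period shift dominates (1.81 vs 1.57).
Sb > Ga: the two effects oppose for this pair; the across-period effect wins (2.05 vs 1.81).
P > Sb: they share group 15; the group trend gives P the larger value.
C > P: the two effects oppose for this pair; the down-group effect wins (2.55 vs 2.19).
Approximate values (Pauling): Be 1.57, C 2.55, P 2.19, Ga 1.81, Sb 2.05.
So from highest to lowest: C > P > Sb > Ga > Be.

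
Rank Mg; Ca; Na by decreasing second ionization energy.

Na > Mg > Ca

Consider each +1 ion: Mg⁺ still has 1 valence electron; Ca⁺ still has 1 valence electron; Na⁺ is the bare [Ne] core.
Pulling an electron out of a noble-gas core costs far more than removing a remaining valence electron, so Na sits at the high end of IE_2.
Valence configurations: Mg⁺ [Ne]3s¹, Ca⁺ [Ar]4s¹.
Approximate IE_2 values (kJ/mol): Mg 1451, Ca 1145, Na 4562.
So the second ionization energies run Ca < Mg < Na.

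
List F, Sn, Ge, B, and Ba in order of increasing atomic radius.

F < B < Ge < Sn < Ba

Moving right in a period, electrons are added to the same shell under a stronger nuclear pull, so atoms get smaller; moving down, a new shell is opened and atoms get larger.
These span different periods and groups, so the two trends combine.
B > F: both are in period 2; the period trend gives B the larger value.
Ge > B: the two effects oppose for this pair; the down-group effect wins (121 vs 85 pm).
Sn > Ge: Sn sits below Ge in group 14, so the down-group effect alone puts Sn larger.
Ba > Sn: both effects reinforce here, so Ba is clearly the larger of the two.
Tabulated atomic radius (pm): B 85, F 64, Ge 121, Sn 140, Ba 196.
So from smallest to largest: F < B < Ge < Sn < Ba.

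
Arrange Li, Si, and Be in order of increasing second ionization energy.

Si < Be < Li

IE_2 is the cost of taking one more electron from the +1 cation: Li⁺ is the bare [He] core; Si⁺ still has 3 valence electrons; Be⁺ still has 1 valence electron.
Core electrons are held far more tightly than valence electrons, so Li tops the IE_2 order.
Valence configurations: Si⁺ [Ne]3s²3p¹, Be⁺ [He]2s¹.
The numbers (kJ/mol): Li 7298, Si 1577, Be 1757.
Hence IE_2: Si < Be < Li.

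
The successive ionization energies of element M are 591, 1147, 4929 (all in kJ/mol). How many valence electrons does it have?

2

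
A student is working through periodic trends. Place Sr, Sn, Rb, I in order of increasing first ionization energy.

Rb is in period 5, group 1; Sr is in period 5, group 2; Sn is in period 5, group 14; I is in period 5, group 17.
IE₁ increases left→right with effective nuclear charge and decreases top→bottom as the valence shell moves farther out.
All lie in period 5, so first ionization energy increases left to right.
So from lowest to highest: Rb < Sr < Sn < I.

Rb < Sr < Sn < I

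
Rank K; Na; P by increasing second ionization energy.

IE_2 is the cost of taking one more electron from the +1 cation: K⁺ is the bare [Ar] core; Na⁺ is the bare [Ne] core; P⁺ still has 4 valence electrons.
Core electrons are held far more tightly than valence electrons, so K and Na top the IE_2 order.
Tabulated IE_2 (kJ/mol): K 3052, Na 4562, P 1907.
Putting it together, IE_2: P < K < Na.

P < K < Na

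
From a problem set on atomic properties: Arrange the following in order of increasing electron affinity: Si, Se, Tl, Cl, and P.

Tl < P < Si < Se < Cl

Electron affinity generally becomes more exothermic across a period toward the halogens and less exothermic down a group.
Neither a single period nor a single group — weigh both effects.
P > Tl: both effects reinforce here, so P is clearly the higher of the two.
Si > P: this pair runs against the simple trend — see the exception note.
Se > Si: the two effects oppose for this pair; the across-period effect wins (195 vs 134 kJ/mol).
Cl > Se: both effects reinforce here, so Cl is clearly the higher of the two.
Note the exception: Si has a higher electron affinity than P, contrary to the simple trend — adding an electron to P's half-filled 3p³ is unfavourable, so Si (3p²) has the more exothermic EA.
Tabulated electron affinity (kJ/mol): Si 134, P 72, Cl 349, Se 195, Tl 19.
So from lowest to highest: Tl < P < Si < Se < Cl.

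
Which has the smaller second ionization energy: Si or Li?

Si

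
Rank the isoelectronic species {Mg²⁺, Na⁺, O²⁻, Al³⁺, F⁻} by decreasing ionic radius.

All of these have 10 electrons, so size is governed by nuclear charge alone: the more protons, the stronger the pull on the same electron cloud, and the smaller the ion.
Nuclear charges: Al³⁺ (Z=13), Mg²⁺ (Z=12), Na⁺ (Z=11), F⁻ (Z=9), O²⁻ (Z=8).
Largest to smallest: O²⁻ > F⁻ > Na⁺ > Mg²⁺ > Al³⁺.

O²⁻ > F⁻ > Na⁺ > Mg²⁺ > Al³⁺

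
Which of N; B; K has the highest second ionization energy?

Consider each +1 ion: N⁺ still has 4 valence electrons; B⁺ still has 2 valence electrons; K⁺ is the bare [Ar] core.
Core electrons are held far more tightly than valence electrons, so K tops the IE_2 order.
Valence configurations: N⁺ [He]2s²2p², B⁺ [He]2s².
Tabulated IE_2 (kJ/mol): N 2856, B 2427, K 3052.
Overall IE_2 order: B < N < K.

K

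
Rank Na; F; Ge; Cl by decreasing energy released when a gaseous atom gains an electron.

Cl, F, Ge, Na

F is in period 2, group 17; Na is in period 3, group 1; Cl is in period 3, group 17; Ge is in period 4, group 14.
Atoms with high Z_eff and room in the valence shell (especially the halogens) have the most exothermic electron affinities.
These span different periods and groups, so the two trends combine.
Ge > Na: the two effects oppose for this pair; the across-period effect wins (119 vs 53 kJ/mol).
F > Ge: both effects reinforce here, so F is clearly the higher of the two.
Cl > F: this pair runs against the simple trend — see the exception note.
Note the exception: Cl has a higher electron affinity than F, contrary to the simple trend — F's small 2p subshell makes the incoming electron feel strong e⁻–e⁻ repulsion, so Cl actually releases more energy on gaining an electron.
Approximate values (kJ/mol): F 328, Na 53, Cl 349, Ge 119.
So from highest to lowest: Cl > F > Ge > Na.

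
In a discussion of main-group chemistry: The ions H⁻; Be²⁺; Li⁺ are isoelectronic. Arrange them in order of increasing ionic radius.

Be²⁺, Li⁺, H⁻

All of these have 2 electrons, so size is governed by nuclear charge alone: the more protons, the stronger the pull on the same electron cloud, and the smaller the ion.
Nuclear charges: Be²⁺ (Z=4), Li⁺ (Z=3), H⁻ (Z=1).
Smallest to largest: Be²⁺ < Li⁺ < H⁻.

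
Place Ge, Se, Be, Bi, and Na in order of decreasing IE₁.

Se > Be > Ge > Bi > Na

First ionization energy rises across a period (greater Z_eff holds electrons more tightly) and falls down a group (valence electrons are farther from the nucleus).
Neither a single period nor a single group — weigh both effects.
Bi > Na: period and group pull opposite ways; the across-period shift dominates (703 vs 496 kJ/mol).
Ge > Bi: period and group pull opposite ways; the down-group shift dominates (762 vs 703 kJ/mol).
Be > Ge: period and group pull opposite ways; the down-group shift dominates (900 vs 762 kJ/mol).
Se > Be: period and group pull opposite ways; the across-period shift dominates (941 vs 900 kJ/mol).
Tabulated first ionization energy (kJ/mol): Be 900, Na 496, Ge 762, Se 941, Bi 703.
So from highest to lowest: Se > Be > Ge > Bi > Na.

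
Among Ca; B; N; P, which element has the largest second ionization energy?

The second ionization energy removes an electron from the +1 ion. For each element: Ca⁺ still has 1 valence electron; B⁺ still has 2 valence electrons; N⁺ still has 4 valence electrons; P⁺ still has 4 valence electrons.
All are still removing valence electrons, so compare the +1 ions as you would atoms: IE_2 generally rises across a period (higher Z_eff) and falls down a group (larger shell), subject to the usual subshell exceptions.
Valence configurations: Ca⁺ [Ar]4s¹, B⁺ [He]2s², N⁺ [He]2s²2p², P⁺ [Ne]3s²3p².
Approximate IE_2 values (kJ/mol): Ca 1145, B 2427, N 2856, P 1907.
So the second ionization energies run Ca < P < B < N.

N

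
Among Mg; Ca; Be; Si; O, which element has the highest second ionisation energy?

O

Consider each +1 ion: Mg⁺ still has 1 valence electron; Ca⁺ still has 1 valence electron; Be⁺ still has 1 valence electron; Si⁺ still has 3 valence electrons; O⁺ still has 5 valence electrons.
All are still removing valence electrons, so compare the +1 ions as you would atoms: IE_2 generally rises across a period (higher Z_eff) and falls down a group (larger shell), subject to the usual subshell exceptions.
Valence configurations: Mg⁺ [Ne]3s¹, Ca⁺ [Ar]4s¹, Be⁺ [He]2s¹, Si⁺ [Ne]3s²3p¹, O⁺ [He]2s²2p³.
The numbers (kJ/mol): Mg 1451, Ca 1145, Be 1757, Si 1577, O 3388.
Hence IE_2: Ca < Mg < Si < Be < O.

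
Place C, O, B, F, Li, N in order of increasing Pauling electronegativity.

Li is in period 2, group 1; B is in period 2, group 13; C is in period 2, group 14; N is in period 2, group 15; O is in period 2, group 16; F is in period 2, group 17.
Electronegativity increases across a period and decreases down a group, tracking effective nuclear charge and atomic size.
All lie in period 2, so electronegativity increases left to right.
So from lowest to highest: Li < B < C < N < O < F.

Li, B, C, N, O, F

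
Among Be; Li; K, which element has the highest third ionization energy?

The third ionization energy removes an electron from the +2 ion. For each element: Be²⁺ is the bare [He] core; Li²⁺ is already 1 electron into the core; K²⁺ is already 1 electron into the core.
All of these are removing an electron from a noble-gas core or deeper; the smaller core (lower principal quantum number) is held far more tightly, and within a period the higher nuclear charge binds the same core more tightly.
Tabulated IE_3 (kJ/mol): Be 14849, Li 11815, K 4420.
Overall IE_3 order: K < Li < Be.

Be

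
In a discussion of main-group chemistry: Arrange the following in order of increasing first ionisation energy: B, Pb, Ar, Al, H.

Al < Pb < B < H < Ar

First ionization energy rises across a period (greater Z_eff holds electrons more tightly) and falls down a group (valence electrons are farther from the nucleus).
Neither a single period nor a single group — weigh both effects.
Pb > Al: the two effects oppose for this pair; the across-period effect wins (716 vs 578 kJ/mol).
B > Pb: period and group pull opposite ways; the down-group shift dominates (801 vs 716 kJ/mol).
H > B: the two effects oppose for this pair; the down-group effect wins (1312 vs 801 kJ/mol).
Ar > H: period and group pull opposite ways; the across-period shift dominates (1521 vs 1312 kJ/mol).
Approximate values (kJ/mol): H 1312, B 801, Al 578, Ar 1521, Pb 716.
So from lowest to highest: Al < Pb < B < H < Ar.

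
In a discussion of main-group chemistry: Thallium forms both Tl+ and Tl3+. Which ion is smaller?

Both ions have Z = 81 protons, but Tl3+ has lost more electrons, so its remaining electrons feel a larger effective nuclear charge per electron and are pulled in more tightly.
Higher positive charge → smaller ion, so Tl+ > Tl3+.

Tl3+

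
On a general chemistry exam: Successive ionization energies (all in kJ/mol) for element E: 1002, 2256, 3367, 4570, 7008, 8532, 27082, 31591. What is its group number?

Look for the largest jump between consecutive ionization energies: IE7/IE6 ≈ 3.2, far larger than any earlier ratio.
That jump marks the point where a core electron is being removed. So the atom has 6 valence electrons.
A main-group element with 6 valence electrons is in group 16.

Group 16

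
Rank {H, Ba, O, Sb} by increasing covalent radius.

H < O < Sb < Ba

H is in period 1, group 1; O is in period 2, group 16; Sb is in period 5, group 15; Ba is in period 6, group 2.
Across a period the added protons contract the valence shell; down a group each new principal shell makes the atom larger.
These span different periods and groups, so the two trends combine.
O > H: period and group pull opposite ways; the down-group shift dominates (63 vs 32 pm).
Sb > O: both effects reinforce here, so Sb is clearly the larger of the two.
Ba > Sb: both effects reinforce here, so Ba is clearly the larger of the two.
Approximate values (pm): H 32, O 63, Sb 140, Ba 196.
So from smallest to largest: H < O < Sb < Ba.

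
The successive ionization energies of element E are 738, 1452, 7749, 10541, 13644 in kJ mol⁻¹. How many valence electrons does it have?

2

Look for the largest jump between consecutive ionization energies: IE3/IE2 ≈ 5.3, far larger than any earlier ratio.
That jump marks the point where a core electron is being removed. So the atom has 2 valence electrons.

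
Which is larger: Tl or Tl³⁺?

Forming Tl³⁺ removes 3 electrons from Tl. Fewer electrons for the same nuclear charge means less shielding and a higher Z_eff on the remaining electrons, and for main-group metals the entire outer shell is lost.
A cation is smaller than its parent atom: Tl³⁺ < Tl.

Tl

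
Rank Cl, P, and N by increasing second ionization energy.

P < Cl < N

Consider each +1 ion: Cl⁺ still has 6 valence electrons; P⁺ still has 4 valence electrons; N⁺ still has 4 valence electrons.
All are still removing valence electrons, so compare the +1 ions as you would atoms: IE_2 generally rises across a period (higher Z_eff) and falls down a group (larger shell), subject to the usual subshell exceptions.
Valence configurations: Cl⁺ [Ne]3s²3p⁴, P⁺ [Ne]3s²3p², N⁺ [He]2s²2p².
Approximate IE_2 values (kJ/mol): Cl 2298, P 1907, N 2856.
Overall IE_2 order: P < Cl < N.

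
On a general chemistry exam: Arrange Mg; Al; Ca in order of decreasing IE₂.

Al > Mg > Ca

Consider each +1 ion: Mg⁺ still has 1 valence electron; Al⁺ still has 2 valence electrons; Ca⁺ still has 1 valence electron.
All are still removing valence electrons, so compare the +1 ions as you would atoms: IE_2 generally rises across a period (higher Z_eff) and falls down a group (larger shell), subject to the usual subshell exceptions.
Valence configurations: Mg⁺ [Ne]3s¹, Al⁺ [Ne]3s², Ca⁺ [Ar]4s¹.
Tabulated IE_2 (kJ/mol): Mg 1451, Al 1817, Ca 1145.
Overall IE_2 order: Ca < Mg < Al.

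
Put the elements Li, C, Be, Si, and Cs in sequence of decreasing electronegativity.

Li is in period 2, group 1; Be is in period 2, group 2; C is in period 2, group 14; Si is in period 3, group 14; Cs is in period 6, group 1.
Smaller atoms with higher effective nuclear charge are more electronegative.
Neither a single period nor a single group — weigh both effects.
Li > Cs: they share group 1; the group trend gives Li the larger value.
Be > Li: Be lies to the right of Li in period 2, so the across-period effect alone puts Be higher.
Si > Be: period and group pull opposite ways; the across-period shift dominates (1.90 vs 1.57).
C > Si: they share group 14; the group trend gives C the larger value.
Tabulated electronegativity (Pauling): Li 0.98, Be 1.57, C 2.55, Si 1.90, Cs 0.79.
So from highest to lowest: C > Si > Be > Li > Cs.

C > Si > Be > Li > Cs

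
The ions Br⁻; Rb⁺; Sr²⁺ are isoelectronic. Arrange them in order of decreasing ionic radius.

Br⁻ > Rb⁺ > Sr²⁺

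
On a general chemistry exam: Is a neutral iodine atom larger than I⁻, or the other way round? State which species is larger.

I⁻

Forming I⁻ adds 1 electron to I. More electron–electron repulsion in the same shell, with unchanged nuclear charge, lets the cloud expand.
An anion is larger than its parent atom: I⁻ > I.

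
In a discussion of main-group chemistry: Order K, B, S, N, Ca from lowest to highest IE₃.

Consider each +2 ion: K²⁺ is already 1 electron into the core; B²⁺ still has 1 valence electron; S²⁺ still has 4 valence electrons; N²⁺ still has 3 valence electrons; Ca²⁺ is the bare [Ar] core.
Usually core removal costs more than valence removal, but here the competition is close: a tightly held n=2 valence electron can cost more to remove than an n=3 core electron, so the actual values have to decide it.
Valence configurations: B²⁺ [He]2s¹, S²⁺ [Ne]3s²3p², N²⁺ [He]2s²2p¹.
Tabulated IE_3 (kJ/mol): K 4420, B 3660, S 3357, N 4578, Ca 4912.
Hence IE_3: S < B < K < N < Ca.

S, B, K, N, Ca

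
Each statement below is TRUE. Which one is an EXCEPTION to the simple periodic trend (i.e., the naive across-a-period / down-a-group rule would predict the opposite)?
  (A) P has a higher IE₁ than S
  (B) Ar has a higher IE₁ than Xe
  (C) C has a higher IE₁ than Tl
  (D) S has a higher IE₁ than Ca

(A)

The general trend: IE₁ increases across a period and decreases down a group.
(A) P (period 3, group 15) vs S (period 3, group 16): the stated order contradicts the simple trend.
(B) Ar (period 3, group 18) vs Xe (period 5, group 18): the stated order agrees with the simple trend.
(C) C (period 2, group 14) vs Tl (period 6, group 13): the stated order agrees with the simple trend.
(D) S (period 3, group 16) vs Ca (period 4, group 2): the stated order agrees with the simple trend.
The exception is (A): S (3p⁴) ionizes more easily than half-filled P (3p³) because the paired 3p electron in S is pushed out by e⁻–e⁻ repulsion.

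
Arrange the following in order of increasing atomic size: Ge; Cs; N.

N, Ge, Cs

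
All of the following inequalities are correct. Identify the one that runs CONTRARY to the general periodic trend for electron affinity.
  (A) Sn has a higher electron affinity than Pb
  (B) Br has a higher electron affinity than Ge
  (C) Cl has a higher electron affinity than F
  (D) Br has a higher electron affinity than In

(C)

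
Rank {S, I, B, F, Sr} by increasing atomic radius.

F < B < S < I < Sr

B is in period 2, group 13; F is in period 2, group 17; S is in period 3, group 16; Sr is in period 5, group 2; I is in period 5, group 17.
Moving right in a period, electrons are added to the same shell under a stronger nuclear pull, so atoms get smaller; moving down, a new shell is opened and atoms get larger.
Neither a single period nor a single group — weigh both effects.
B > F: both are in period 2; the period trend gives B the larger value.
S > B: period and group pull opposite ways; the down-group shift dominates (103 vs 85 pm).
I > S: the two effects oppose for this pair; the down-group effect wins (133 vs 103 pm).
Sr > I: Sr lies to the left of I in period 5, so the across-period effect alone puts Sr larger.
Approximate values (pm): B 85, F 64, S 103, Sr 185, I 133.
So from smallest to largest: F < B < S < I < Sr.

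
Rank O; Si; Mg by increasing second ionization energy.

After 1 electron has been removed, what remains? O⁺ still has 5 valence electrons; Si⁺ still has 3 valence electrons; Mg⁺ still has 1 valence electron.
All are still removing valence electrons, so compare the +1 ions as you would atoms: IE_2 generally rises across a period (higher Z_eff) and falls down a group (larger shell), subject to the usual subshell exceptions.
Valence configurations: O⁺ [He]2s²2p³, Si⁺ [Ne]3s²3p¹, Mg⁺ [Ne]3s¹.
The numbers (kJ/mol): O 3388, Si 1577, Mg 1451.
Overall IE_2 order: Mg < Si < O.

Mg < Si < O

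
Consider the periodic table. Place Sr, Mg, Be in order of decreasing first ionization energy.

Be > Mg > Sr

Be is in period 2, group 2; Mg is in period 3, group 2; Sr is in period 5, group 2.
Removing the outermost electron gets harder across a period and easier down a group.
All are in group 2, so first ionization energy increases up the group.
So from highest to lowest: Be > Mg > Sr.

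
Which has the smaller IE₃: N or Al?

Al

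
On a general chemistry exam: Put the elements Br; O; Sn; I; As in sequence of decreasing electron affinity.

Br > I > O > Sn > As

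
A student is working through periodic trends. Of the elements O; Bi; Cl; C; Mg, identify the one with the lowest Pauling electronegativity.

Mg

C is in period 2, group 14; O is in period 2, group 16; Mg is in period 3, group 2; Cl is in period 3, group 17; Bi is in period 6, group 15.
Smaller atoms with higher effective nuclear charge are more electronegative.
These span different periods and groups, so the two trends combine.
Bi > Mg: the two effects oppose for this pair; the across-period effect wins (2.02 vs 1.31).
C > Bi: period and group pull opposite ways; the down-group shift dominates (2.55 vs 2.02).
Cl > C: the two effects oppose for this pair; the across-period effect wins (3.16 vs 2.55).
O > Cl: period and group pull opposite ways; the down-group shift dominates (3.44 vs 3.16).
Tabulated electronegativity (Pauling): C 2.55, O 3.44, Mg 1.31, Cl 3.16, Bi 2.02.
The lowest Pauling electronegativity among these belongs to Mg.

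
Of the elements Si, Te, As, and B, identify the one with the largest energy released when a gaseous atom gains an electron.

Te

B is in period 2, group 13; Si is in period 3, group 14; As is in period 4, group 15; Te is in period 5, group 16.
Electron affinity generally becomes more exothermic across a period toward the halogens and less exothermic down a group.
These sit on a diagonal, where the across-period and down-group effects partly cancel.
As > B: period and group pull opposite ways; the across-period shift dominates (78 vs 27 kJ/mol).
Si > As: the two effects oppose for this pair; the down-group effect wins (134 vs 78 kJ/mol).
Te > Si: period and group pull opposite ways; the across-period shift dominates (190 vs 134 kJ/mol).
For reference (kJ/mol): B 27, Si 134, As 78, Te 190.
The largest energy released when a gaseous atom gains an electron among these belongs to Te.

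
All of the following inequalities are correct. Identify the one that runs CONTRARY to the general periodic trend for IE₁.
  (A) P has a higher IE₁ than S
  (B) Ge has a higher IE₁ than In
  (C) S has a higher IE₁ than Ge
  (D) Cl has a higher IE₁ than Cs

The general trend: IE₁ increases across a period and decreases down a group.
(A) P (period 3, group 15) vs S (period 3, group 16): the stated order contradicts the simple trend.
(B) Ge (period 4, group 14) vs In (period 5, group 13): the stated order agrees with the simple trend.
(C) S (period 3, group 16) vs Ge (period 4, group 14): the stated order agrees with the simple trend.
(D) Cl (period 3, group 17) vs Cs (period 6, group 1): the stated order agrees with the simple trend.
The exception is (A): S (3p⁴) ionizes more easily than half-filled P (3p³) because the paired 3p electron in S is pushed out by e⁻–e⁻ repulsion.

(A)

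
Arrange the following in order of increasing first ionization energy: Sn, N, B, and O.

Sn, B, O, N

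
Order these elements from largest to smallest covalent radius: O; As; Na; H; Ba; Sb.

H is in period 1, group 1; O is in period 2, group 16; Na is in period 3, group 1; As is in period 4, group 15; Sb is in period 5, group 15; Ba is in period 6, group 2.
Moving right in a period, electrons are added to the same shell under a stronger nuclear pull, so atoms get smaller; moving down, a new shell is opened and atoms get larger.
Neither a single period nor a single group — weigh both effects.
O > H: the two effects oppose for this pair; the down-group effect wins (63 vs 32 pm).
As > O: relative to O, both the across-period and down-group shifts push As's atomic radius up.
Sb > As: they share group 15; the group trend gives Sb the larger value.
Na > Sb: the two effects oppose for this pair; the across-period effect wins (155 vs 140 pm).
Ba > Na: the two effects oppose for this pair; the down-group effect wins (196 vs 155 pm).
For reference (pm): H 32, O 63, Na 155, As 121, Sb 140, Ba 196.
So from largest to smallest: Ba > Na > Sb > As > O > H.

Ba, Na, Sb, As, O, H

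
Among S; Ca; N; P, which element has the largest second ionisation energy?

N

Consider each +1 ion: S⁺ still has 5 valence electrons; Ca⁺ still has 1 valence electron; N⁺ still has 4 valence electrons; P⁺ still has 4 valence electrons.
All are still removing valence electrons, so compare the +1 ions as you would atoms: IE_2 generally rises across a period (higher Z_eff) and falls down a group (larger shell), subject to the usual subshell exceptions.
Valence configurations: S⁺ [Ne]3s²3p³, Ca⁺ [Ar]4s¹, N⁺ [He]2s²2p², P⁺ [Ne]3s²3p².
The numbers (kJ/mol): S 2252, Ca 1145, N 2856, P 1907.
Putting it together, IE_2: Ca < P < S < N.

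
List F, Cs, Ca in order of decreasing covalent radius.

Cs, Ca, F

F is in period 2, group 17; Ca is in period 4, group 2; Cs is in period 6, group 1.
Moving right in a period, electrons are added to the same shell under a stronger nuclear pull, so atoms get smaller; moving down, a new shell is opened and atoms get larger.
These span different periods and groups, so the two trends combine.
Ca > F: both effects reinforce here, so Ca is clearly the larger of the two.
Cs > Ca: both effects reinforce here, so Cs is clearly the larger of the two.
Approximate values (pm): F 64, Ca 171, Cs 232.
So from largest to smallest: Cs > Ca > F.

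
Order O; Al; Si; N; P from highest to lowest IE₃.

O, N, Si, P, Al

After 2 electrons have been removed, what remains? O²⁺ still has 4 valence electrons; Al²⁺ still has 1 valence electron; Si²⁺ still has 2 valence electrons; N²⁺ still has 3 valence electrons; P²⁺ still has 3 valence electrons.
All are still removing valence electrons, so compare the +2 ions as you would atoms: IE_3 generally rises across a period (higher Z_eff) and falls down a group (larger shell), subject to the usual subshell exceptions.
Valence configurations: O²⁺ [He]2s²2p², Al²⁺ [Ne]3s¹, Si²⁺ [Ne]3s², N²⁺ [He]2s²2p¹, P²⁺ [Ne]3s²3p¹.
P²⁺ loses a lone 3p electron whereas Si²⁺ must break into a filled 3s² pair, so IE_3(Si) > IE_3(P) even though P has the higher nuclear charge.
Tabulated IE_3 (kJ/mol): O 5300, Al 2745, Si 3232, N 4578, P 2914.
Hence IE_3: Al < P < Si < N < O.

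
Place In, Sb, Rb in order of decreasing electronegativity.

Rb is in period 5, group 1; In is in period 5, group 13; Sb is in period 5, group 15.
Electronegativity increases across a period and decreases down a group, tracking effective nuclear charge and atomic size.
All lie in period 5, so electronegativity increases left to right.
So from highest to lowest: Sb > In > Rb.

Sb > In > Rb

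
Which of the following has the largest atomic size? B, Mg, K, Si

Moving right in a period, electrons are added to the same shell under a stronger nuclear pull, so atoms get smaller; moving down, a new shell is opened and atoms get larger.
Neither a single period nor a single group — weigh both effects.
Si > B: the two effects oppose for this pair; the down-group effect wins (116 vs 85 pm).
Mg > Si: both are in period 3; the period trend gives Mg the larger value.
K > Mg: relative to Mg, both the across-period and down-group shifts push K's atomic radius up.
Tabulated atomic radius (pm): B 85, Mg 139, Si 116, K 196.
The largest atomic size among these belongs to K.

K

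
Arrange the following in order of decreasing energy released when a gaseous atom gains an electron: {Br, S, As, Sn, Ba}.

Br, S, Sn, As, Ba

S is in period 3, group 16; As is in period 4, group 15; Br is in period 4, group 17; Sn is in period 5, group 14; Ba is in period 6, group 2.
EA tends to increase across a period and decrease down a group, though the pattern is less regular than for IE or radius.
These span different periods and groups, so the two trends combine.
As > Ba: both effects reinforce here, so As is clearly the higher of the two.
Sn > As: this pair runs against the simple trend — see the exception note.
S > Sn: both effects reinforce here, so S is clearly the higher of the two.
Br > S: period and group pull opposite ways; the across-period shift dominates (325 vs 200 kJ/mol).
Note the exception: Sn has a higher electron affinity than As, contrary to the simple trend — adding an electron to As's half-filled np³ subshell costs electron-pairing energy.
Tabulated electron affinity (kJ/mol): S 200, As 78, Br 325, Sn 107, Ba 14.
So from highest to lowest: Br > S > Sn > As > Ba.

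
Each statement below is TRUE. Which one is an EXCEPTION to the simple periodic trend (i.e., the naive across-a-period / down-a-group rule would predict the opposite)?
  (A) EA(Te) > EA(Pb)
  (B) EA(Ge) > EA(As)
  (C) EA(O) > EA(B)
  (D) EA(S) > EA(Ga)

The general trend: electron affinity increases across a period and decreases down a group.
(A) Te (period 5, group 16) vs Pb (period 6, group 14): the stated order agrees with the simple trend.
(B) Ge (period 4, group 14) vs As (period 4, group 15): the stated order contradicts the simple trend.
(C) O (period 2, group 16) vs B (period 2, group 13): the stated order agrees with the simple trend.
(D) S (period 3, group 16) vs Ga (period 4, group 13): the stated order agrees with the simple trend.
The exception is (B): adding an electron to As's half-filled 4p³ is unfavourable, so Ge (4p²) has the more exothermic EA.

(B)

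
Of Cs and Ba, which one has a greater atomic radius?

Cs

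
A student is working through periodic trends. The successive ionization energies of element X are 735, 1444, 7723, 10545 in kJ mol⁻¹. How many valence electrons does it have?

Look for the largest jump between consecutive ionization energies: IE3/IE2 ≈ 5.3, far larger than any earlier ratio.
That jump marks the point where a core electron is being removed. So the atom has 2 valence electrons.

2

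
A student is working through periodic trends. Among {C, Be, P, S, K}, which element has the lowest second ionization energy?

Be

IE_2 is the cost of taking one more electron from the +1 cation: C⁺ still has 3 valence electrons; Be⁺ still has 1 valence electron; P⁺ still has 4 valence electrons; S⁺ still has 5 valence electrons; K⁺ is the bare [Ar] core.
Pulling an electron out of a noble-gas core costs far more than removing a remaining valence electron, so K sits at the high end of IE_2.
Valence configurations: C⁺ [He]2s²2p¹, Be⁺ [He]2s¹, P⁺ [Ne]3s²3p², S⁺ [Ne]3s²3p³.
The numbers (kJ/mol): C 2353, Be 1757, P 1907, S 2252, K 3052.
Putting it together, IE_2: Be < P < S < C < K.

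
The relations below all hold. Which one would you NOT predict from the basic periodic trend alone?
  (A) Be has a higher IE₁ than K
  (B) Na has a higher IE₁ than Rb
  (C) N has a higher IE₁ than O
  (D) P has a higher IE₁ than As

(C)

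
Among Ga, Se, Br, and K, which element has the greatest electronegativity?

Br

K is in period 4, group 1; Ga is in period 4, group 13; Se is in period 4, group 16; Br is in period 4, group 17.
Electronegativity increases across a period and decreases down a group, tracking effective nuclear charge and atomic size.
All lie in period 4, so electronegativity increases left to right.
The greatest electronegativity among these belongs to Br.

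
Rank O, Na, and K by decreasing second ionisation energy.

After 1 electron has been removed, what remains? O⁺ still has 5 valence electrons; Na⁺ is the bare [Ne] core; K⁺ is the bare [Ar] core.
Usually core removal costs more than valence removal, but here the competition is close: a tightly held n=2 valence electron can cost more to remove than an n=3 core electron, so the actual values have to decide it.
The numbers (kJ/mol): O 3388, Na 4562, K 3052.
Putting it together, IE_2: K < O < Na.

Na > O > K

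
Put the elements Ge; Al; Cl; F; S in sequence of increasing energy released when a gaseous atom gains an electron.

Al < Ge < S < F < Cl

F is in period 2, group 17; Al is in period 3, group 13; S is in period 3, group 16; Cl is in period 3, group 17; Ge is in period 4, group 14.
Electron affinity generally becomes more exothermic across a period toward the halogens and less exothermic down a group.
These span different periods and groups, so the two trends combine.
Ge > Al: period and group pull opposite ways; the across-period shift dominates (119 vs 42 kJ/mol).
S > Ge: both effects reinforce here, so S is clearly the higher of the two.
F > S: relative to S, both the across-period and down-group shifts push F's electron affinity up.
Cl > F: this pair runs against the simple trend — see the exception note.
Note the exception: Cl has a higher electron affinity than F, contrary to the simple trend — F's small 2p subshell makes the incoming electron feel strong e⁻–e⁻ repulsion, so Cl actually releases more energy on gaining an electron.
Approximate values (kJ/mol): F 328, Al 42, S 200, Cl 349, Ge 119.
So from lowest to highest: Al < Ge < S < F < Cl.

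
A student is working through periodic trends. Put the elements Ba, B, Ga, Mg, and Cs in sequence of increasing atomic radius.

Across a period the added protons contract the valence shell; down a group each new principal shell makes the atom larger.
Here both period and group differ, so the two effects have to be weighed against each other.
Ga > B: they share group 13; the group trend gives Ga the larger value.
Mg > Ga: period and group pull opposite ways; the across-period shift dominates (139 vs 124 pm).
Ba > Mg: they share group 2; the group trend gives Ba the larger value.
Cs > Ba: Cs lies to the left of Ba in period 6, so the across-period effect alone puts Cs larger.
Approximate values (pm): B 85, Mg 139, Ga 124, Cs 232, Ba 196.
So from smallest to largest: B < Ga < Mg < Ba < Cs.

B, Ga, Mg, Ba, Cs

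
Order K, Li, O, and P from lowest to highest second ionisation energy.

The second ionization energy removes an electron from the +1 ion. For each element: K⁺ is the bare [Ar] core; Li⁺ is the bare [He] core; O⁺ still has 5 valence electrons; P⁺ still has 4 valence electrons.
Usually core removal costs more than valence removal, but here the competition is close: a tightly held n=2 valence electron can cost more to remove than an n=3 core electron, so the actual values have to decide it.
Valence configurations: O⁺ [He]2s²2p³, P⁺ [Ne]3s²3p².
The numbers (kJ/mol): K 3052, Li 7298, O 3388, P 1907.
Overall IE_2 order: P < K < O < Li.

P < K < O < Li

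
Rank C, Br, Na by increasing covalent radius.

Radius decreases left→right (rising Z_eff, same n) and increases top→bottom (higher n).
These span different periods and groups, so the two trends combine.
Br > C: period and group pull opposite ways; the down-group shift dominates (114 vs 75 pm).
Na > Br: period and group pull opposite ways; the across-period shift dominates (155 vs 114 pm).
Approximate values (pm): C 75, Na 155, Br 114.
So from smallest to largest: C < Br < Na.

C < Br < Na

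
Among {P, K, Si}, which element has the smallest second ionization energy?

Si

IE_2 is the cost of taking one more electron from the +1 cation: P⁺ still has 4 valence electrons; K⁺ is the bare [Ar] core; Si⁺ still has 3 valence electrons.
Breaking into a closed-shell core is much more expensive than removing a leftover valence electron — K has the largest IE_2 here.
Valence configurations: P⁺ [Ne]3s²3p², Si⁺ [Ne]3s²3p¹.
Tabulated IE_2 (kJ/mol): P 1907, K 3052, Si 1577.
So the second ionization energies run Si < P < K.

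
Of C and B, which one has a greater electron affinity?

C

EA tends to increase across a period and decrease down a group, though the pattern is less regular than for IE or radius.
All lie in period 2, so electron affinity increases left to right.
So C has the greater electron affinity (C > B).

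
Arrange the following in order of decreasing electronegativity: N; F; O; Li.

F > O > N > Li

Li is in period 2, group 1; N is in period 2, group 15; O is in period 2, group 16; F is in period 2, group 17.
Smaller atoms with higher effective nuclear charge are more electronegative.
All lie in period 2, so electronegativity increases left to right.
So from highest to lowest: F > O > N > Li.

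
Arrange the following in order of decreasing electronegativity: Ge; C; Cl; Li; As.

Cl > C > As > Ge > Li

Li is in period 2, group 1; C is in period 2, group 14; Cl is in period 3, group 17; Ge is in period 4, group 14; As is in period 4, group 15.
EN rises left→right (higher Z_eff, smaller atoms) and falls top→bottom (larger, more shielded atoms).
Here both period and group differ, so the two effects have to be weighed against each other.
Ge > Li: the two effects oppose for this pair; the across-period effect wins (2.01 vs 0.98).
As > Ge: As lies to the right of Ge in period 4, so the across-period effect alone puts As higher.
C > As: period and group pull opposite ways; the down-group shift dominates (2.55 vs 2.18).
Cl > C: period and group pull opposite ways; the across-period shift dominates (3.16 vs 2.55).
For reference (Pauling): Li 0.98, C 2.55, Cl 3.16, Ge 2.01, As 2.18.
So from highest to lowest: Cl > C > As > Ge > Li.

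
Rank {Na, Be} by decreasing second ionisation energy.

Consider each +1 ion: Na⁺ is the bare [Ne] core; Be⁺ still has 1 valence electron.
Core electrons are held far more tightly than valence electrons, so Na tops the IE_2 order.
The numbers (kJ/mol): Na 4562, Be 1757.
Overall IE_2 order: Be < Na.

Na, Be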